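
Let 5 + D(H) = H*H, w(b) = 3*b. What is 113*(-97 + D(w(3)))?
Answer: -2373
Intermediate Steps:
D(H) = -5 + H**2 (D(H) = -5 + H*H = -5 + H**2)
113*(-97 + D(w(3))) = 113*(-97 + (-5 + (3*3)**2)) = 113*(-97 + (-5 + 9**2)) = 113*(-97 + (-5 + 81)) = 113*(-97 + 76) = 113*(-21) = -2373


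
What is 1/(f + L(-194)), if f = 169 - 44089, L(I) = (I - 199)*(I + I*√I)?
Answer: 5387/188122694850 - 12707*I*√194/188122694850 ≈ 2.8636e-8 - 9.4081e-7*I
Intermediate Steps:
L(I) = (-199 + I)*(I + I^(3/2))
f = -43920
1/(f + L(-194)) = 1/(-43920 + ((-194)² + (-194)^(5/2) - 199*(-194) - (-38606)*I*√194)) = 1/(-43920 + (37636 + 37636*I*√194 + 38606 - (-38606)*I*√194)) = 1/(-43920 + (37636 + 37636*I*√194 + 38606 + 38606*I*√194)) = 1/(-43920 + (76242 + 76242*I*√194)) = 1/(32322 + 76242*I*√194)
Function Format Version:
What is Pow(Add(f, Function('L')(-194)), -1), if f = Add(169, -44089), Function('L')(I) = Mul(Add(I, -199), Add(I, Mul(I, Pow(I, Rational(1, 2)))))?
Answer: Add(Rational(5387, 188122694850), Mul(Rational(-12707, 188122694850), I, Pow(194, Rational(1, 2)))) ≈ Add(2.8636e-8, Mul(-9.4081e-7, I))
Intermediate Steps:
Function('L')(I) = Mul(Add(-199, I), Add(I, Pow(I, Rational(3, 2))))
f = -43920
Pow(Add(f, Function('L')(-194)), -1) = Pow(Add(-43920, Add(Pow(-194, 2), Pow(-194, Rational(5, 2)), Mul(-199, -194), Mul(-199, Pow(-194, Rational(3, 2))))), -1) = Pow(Add(-43920, Add(37636, Mul(37636, I, Pow(194, Rational(1, 2))), 38606, Mul(-199, Mul(-194, I, Pow(194, Rational(1, 2)))))), -1) = Pow(Add(-43920, Add(37636, Mul(37636, I, Pow(194, Rational(1, 2))), 38606, Mul(38606, I, Pow(194, Rational(1, 2))))), -1) = Pow(Add(-43920, Add(76242, Mul(76242, I, Pow(194, Rational(1, 2))))), -1) = Pow(Add(32322, Mul(76242, I, Pow(194, Rational(1, 2)))), -1)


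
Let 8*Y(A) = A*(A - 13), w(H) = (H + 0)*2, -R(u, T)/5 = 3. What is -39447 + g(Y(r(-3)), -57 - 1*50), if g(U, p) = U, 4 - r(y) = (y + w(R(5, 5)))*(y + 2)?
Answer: -157179/4 ≈ -39295.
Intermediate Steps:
R(u, T) = -15 (R(u, T) = -5*3 = -15)
w(H) = 2*H (w(H) = H*2 = 2*H)
r(y) = 4 - (-30 + y)*(2 + y) (r(y) = 4 - (y + 2*(-15))*(y + 2) = 4 - (y - 30)*(2 + y) = 4 - (-30 + y)*(2 + y))
Y(A) = A*(-13 + A)/8 (Y(A) = (A*(A - 13))/8 = (A*(-13 + A))/8 = A*(-13 + A)/8)
-39447 + g(Y(r(-3)), -57 - 1*50) = -39447 + (64 - 1*(-3)**2 + 28*(-3))*(-13 + (64 - 1*(-3)**2 + 28*(-3)))/8 = -39447 + (64 - 1*9 - 84)*(-13 + (64 - 1*9 - 84))/8 = -39447 + (64 - 9 - 84)*(-13 + (64 - 9 - 84))/8 = -39447 + (1/8)*(-29)*(-13 - 29) = -39447 + (1/8)*(-29)*(-42) = -39447 + 609/4 = -157179/4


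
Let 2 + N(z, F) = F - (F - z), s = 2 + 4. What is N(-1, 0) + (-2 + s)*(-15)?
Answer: -63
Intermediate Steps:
s = 6
N(z, F) = -2 + z (N(z, F) = -2 + (F - (F - z)) = -2 + (F + (z - F)) = -2 + z)
N(-1, 0) + (-2 + s)*(-15) = (-2 - 1) + (-2 + 6)*(-15) = -3 + 4*(-15) = -3 - 60 = -63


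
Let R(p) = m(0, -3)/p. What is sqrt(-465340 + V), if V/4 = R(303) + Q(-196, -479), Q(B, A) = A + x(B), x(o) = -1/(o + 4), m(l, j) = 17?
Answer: I*sqrt(686372537397)/1212 ≈ 683.56*I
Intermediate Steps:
x(o) = -1/(4 + o)
R(p) = 17/p
Q(B, A) = A - 1/(4 + B)
V = -9287579/4848 (V = 4*(17/303 + (-1 - 479*(4 - 196))/(4 - 196)) = 4*(17*(1/303) + (-1 - 479*(-192))/(-192)) = 4*(17/303 - (-1 + 91968)/192) = 4*(17/303 - 1/192*91967) = 4*(17/303 - 91967/192) = 4*(-9287579/19392) = -9287579/4848 ≈ -1915.8)
sqrt(-465340 + V) = sqrt(-465340 - 9287579/4848) = sqrt(-2265255899/4848) = I*sqrt(686372537397)/1212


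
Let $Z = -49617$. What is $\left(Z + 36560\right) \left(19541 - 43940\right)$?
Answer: $318577743$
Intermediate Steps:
$\left(Z + 36560\right) \left(19541 - 43940\right) = \left(-49617 + 36560\right) \left(19541 - 43940\right) = \left(-13057\right) \left(-24399\right) = 318577743$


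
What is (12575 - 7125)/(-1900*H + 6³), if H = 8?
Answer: -2725/7492 ≈ -0.36372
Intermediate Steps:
(12575 - 7125)/(-1900*H + 6³) = (12575 - 7125)/(-1900*8 + 6³) = 5450/(-15200 + 216) = 5450/(-14984) = 5450*(-1/14984) = -2725/7492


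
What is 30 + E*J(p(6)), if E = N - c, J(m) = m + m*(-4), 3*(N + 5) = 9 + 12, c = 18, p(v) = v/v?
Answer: 78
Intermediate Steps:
p(v) = 1
N = 2 (N = -5 + (9 + 12)/3 = -5 + (1/3)*21 = -5 + 7 = 2)
J(m) = -3*m (J(m) = m - 4*m = -3*m)
E = -16 (E = 2 - 1*18 = 2 - 18 = -16)
30 + E*J(p(6)) = 30 - (-48) = 30 - 16*(-3) = 30 + 48 = 78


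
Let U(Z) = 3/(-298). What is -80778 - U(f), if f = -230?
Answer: -24071841/298 ≈ -80778.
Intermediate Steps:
U(Z) = -3/298 (U(Z) = 3*(-1/298) = -3/298)
-80778 - U(f) = -80778 - 1*(-3/298) = -80778 + 3/298 = -24071841/298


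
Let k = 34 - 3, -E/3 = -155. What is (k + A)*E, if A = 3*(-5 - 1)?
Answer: 6045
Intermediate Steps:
E = 465 (E = -3*(-155) = 465)
k = 31
A = -18 (A = 3*(-6) = -18)
(k + A)*E = (31 - 18)*465 = 13*465 = 6045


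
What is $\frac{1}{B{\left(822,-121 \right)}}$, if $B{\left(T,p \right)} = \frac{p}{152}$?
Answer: $- \frac{152}{121} \approx -1.2562$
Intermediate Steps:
$B{\left(T,p \right)} = \frac{p}{152}$ ($B{\left(T,p \right)} = p \frac{1}{152} = \frac{p}{152}$)
$\frac{1}{B{\left(822,-121 \right)}} = \frac{1}{\frac{1}{152} \left(-121\right)} = \frac{1}{- \frac{121}{152}} = - \frac{152}{121}$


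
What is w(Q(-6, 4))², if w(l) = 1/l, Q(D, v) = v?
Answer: 1/16 ≈ 0.062500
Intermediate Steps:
w(Q(-6, 4))² = (1/4)² = (¼)² = 1/16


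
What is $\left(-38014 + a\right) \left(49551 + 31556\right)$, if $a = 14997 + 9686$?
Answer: $-1081237417$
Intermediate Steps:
$a = 24683$
$\left(-38014 + a\right) \left(49551 + 31556\right) = \left(-38014 + 24683\right) \left(49551 + 31556\right) = \left(-13331\right) 81107 = -1081237417$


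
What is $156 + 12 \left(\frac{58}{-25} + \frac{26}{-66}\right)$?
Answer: $\frac{33944}{275} \approx 123.43$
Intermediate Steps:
$156 + 12 \left(\frac{58}{-25} + \frac{26}{-66}\right) = 156 + 12 \left(58 \left(- \frac{1}{25}\right) + 26 \left(- \frac{1}{66}\right)\right) = 156 + 12 \left(- \frac{58}{25} - \frac{13}{33}\right) = 156 + 12 \left(- \frac{2239}{825}\right) = 156 - \frac{8956}{275} = \frac{33944}{275}$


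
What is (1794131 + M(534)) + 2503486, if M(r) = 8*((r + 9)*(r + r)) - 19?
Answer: 8936990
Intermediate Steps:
M(r) = -19 + 16*r*(9 + r) (M(r) = 8*((9 + r)*(2*r)) - 19 = 8*(2*r*(9 + r)) - 19 = 16*r*(9 + r) - 19 = -19 + 16*r*(9 + r))
(1794131 + M(534)) + 2503486 = (1794131 + (-19 + 16*534**2 + 144*534)) + 2503486 = (1794131 + (-19 + 16*285156 + 76896)) + 2503486 = (1794131 + (-19 + 4562496 + 76896)) + 2503486 = (1794131 + 4639373) + 2503486 = 6433504 + 2503486 = 8936990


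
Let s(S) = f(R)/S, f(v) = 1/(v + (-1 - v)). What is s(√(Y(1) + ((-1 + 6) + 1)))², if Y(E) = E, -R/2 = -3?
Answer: ⅐ ≈ 0.14286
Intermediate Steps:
R = 6 (R = -2*(-3) = 6)
f(v) = -1 (f(v) = 1/(-1) = -1)
s(S) = -1/S
s(√(Y(1) + ((-1 + 6) + 1)))² = (-1/(√(1 + ((-1 + 6) + 1))))² = (-1/(√(1 + (5 + 1))))² = (-1/(√(1 + 6)))² = (-1/(√7))² = (-√7/7)² = ⅐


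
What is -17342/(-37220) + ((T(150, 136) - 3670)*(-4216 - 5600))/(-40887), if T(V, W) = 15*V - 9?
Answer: -86896376621/253635690 ≈ -342.60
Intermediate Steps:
T(V, W) = -9 + 15*V
-17342/(-37220) + ((T(150, 136) - 3670)*(-4216 - 5600))/(-40887) = -17342/(-37220) + (((-9 + 15*150) - 3670)*(-4216 - 5600))/(-40887) = -17342*(-1/37220) + (((-9 + 2250) - 3670)*(-9816))*(-1/40887) = 8671/18610 + ((2241 - 3670)*(-9816))*(-1/40887) = 8671/18610 - 1429*(-9816)*(-1/40887) = 8671/18610 + 14027064*(-1/40887) = 8671/18610 - 4675688/13629 = -86896376621/253635690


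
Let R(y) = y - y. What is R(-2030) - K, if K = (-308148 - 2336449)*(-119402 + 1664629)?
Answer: 4086502688519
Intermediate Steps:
R(y) = 0
K = -4086502688519 (K = -2644597*1545227 = -4086502688519)
R(-2030) - K = 0 - 1*(-4086502688519) = 0 + 4086502688519 = 4086502688519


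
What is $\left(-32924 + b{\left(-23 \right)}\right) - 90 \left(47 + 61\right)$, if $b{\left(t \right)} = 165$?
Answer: $-42479$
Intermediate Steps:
$\left(-32924 + b{\left(-23 \right)}\right) - 90 \left(47 + 61\right) = \left(-32924 + 165\right) - 90 \left(47 + 61\right) = -32759 - 9720 = -42479$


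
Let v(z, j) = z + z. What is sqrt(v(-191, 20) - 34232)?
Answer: 3*I*sqrt(3846) ≈ 186.05*I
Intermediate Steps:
v(z, j) = 2*z
sqrt(v(-191, 20) - 34232) = sqrt(2*(-191) - 34232) = sqrt(-382 - 34232) = sqrt(-34614) = 3*I*sqrt(3846)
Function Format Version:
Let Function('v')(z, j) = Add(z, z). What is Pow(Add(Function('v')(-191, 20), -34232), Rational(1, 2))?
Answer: Mul(3, I, Pow(3846, Rational(1, 2))) ≈ Mul(186.05, I)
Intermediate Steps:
Function('v')(z, j) = Mul(2, z)
Pow(Add(Function('v')(-191, 20), -34232), Rational(1, 2)) = Pow(Add(Mul(2, -191), -34232), Rational(1, 2)) = Pow(Add(-382, -34232), Rational(1, 2)) = Pow(-34614, Rational(1, 2)) = Mul(3, I, Pow(3846, Rational(1, 2)))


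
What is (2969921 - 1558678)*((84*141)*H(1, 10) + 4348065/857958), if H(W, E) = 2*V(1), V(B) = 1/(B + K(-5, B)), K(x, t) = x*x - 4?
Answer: 4802687264723627/3145846 ≈ 1.5267e+9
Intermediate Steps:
K(x, t) = -4 + x² (K(x, t) = x² - 4 = -4 + x²)
V(B) = 1/(21 + B) (V(B) = 1/(B + (-4 + (-5)²)) = 1/(B + (-4 + 25)) = 1/(B + 21) = 1/(21 + B))
H(W, E) = 1/11 (H(W, E) = 2/(21 + 1) = 2/22 = 2*(1/22) = 1/11)
(2969921 - 1558678)*((84*141)*H(1, 10) + 4348065/857958) = (2969921 - 1558678)*((84*141)*(1/11) + 4348065/857958) = 1411243*(11844*(1/11) + 4348065*(1/857958)) = 1411243*(11844/11 + 1449355/285986) = 1411243*(3403161089/3145846) = 4802687264723627/3145846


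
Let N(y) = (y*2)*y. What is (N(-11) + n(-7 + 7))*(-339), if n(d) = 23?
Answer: -89835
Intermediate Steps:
N(y) = 2*y**2 (N(y) = (2*y)*y = 2*y**2)
(N(-11) + n(-7 + 7))*(-339) = (2*(-11)**2 + 23)*(-339) = (2*121 + 23)*(-339) = (242 + 23)*(-339) = 265*(-339) = -89835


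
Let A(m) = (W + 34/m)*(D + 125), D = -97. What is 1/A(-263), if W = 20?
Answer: 263/146328 ≈ 0.0017973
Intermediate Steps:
A(m) = 560 + 952/m (A(m) = (20 + 34/m)*(-97 + 125) = (20 + 34/m)*28 = 560 + 952/m)
1/A(-263) = 1/(560 + 952/(-263)) = 1/(560 + 952*(-1/263)) = 1/(560 - 952/263) = 1/(146328/263) = 263/146328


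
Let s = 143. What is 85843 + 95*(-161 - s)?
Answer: 56963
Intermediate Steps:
85843 + 95*(-161 - s) = 85843 + 95*(-161 - 1*143) = 85843 + 95*(-161 - 143) = 85843 + 95*(-304) = 85843 - 28880 = 56963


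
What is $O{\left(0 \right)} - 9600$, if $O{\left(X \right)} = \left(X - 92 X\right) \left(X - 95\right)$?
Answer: $-9600$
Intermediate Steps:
$O{\left(X \right)} = - 91 X \left(-95 + X\right)$
$O{\left(0 \right)} - 9600 = 91 \cdot 0 \left(95 - 0\right) - 9600 = 91 \cdot 0 \left(95 + 0\right) - 9600 = 91 \cdot 0 \cdot 95 - 9600 = 0 - 9600 = -9600$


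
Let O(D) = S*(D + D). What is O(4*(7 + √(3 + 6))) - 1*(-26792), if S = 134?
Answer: 37512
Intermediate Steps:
O(D) = 268*D (O(D) = 134*(D + D) = 134*(2*D) = 268*D)
O(4*(7 + √(3 + 6))) - 1*(-26792) = 268*(4*(7 + √(3 + 6))) - 1*(-26792) = 268*(4*(7 + √9)) + 26792 = 268*(4*(7 + 3)) + 26792 = 268*(4*10) + 26792 = 268*40 + 26792 = 10720 + 26792 = 37512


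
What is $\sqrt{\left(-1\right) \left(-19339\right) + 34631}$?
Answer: $\sqrt{53970} \approx 232.31$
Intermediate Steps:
$\sqrt{\left(-1\right) \left(-19339\right) + 34631} = \sqrt{19339 + 34631} = \sqrt{53970}$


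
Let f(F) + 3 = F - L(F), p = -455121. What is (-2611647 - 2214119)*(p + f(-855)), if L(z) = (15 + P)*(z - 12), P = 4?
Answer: 2120953111596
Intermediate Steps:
L(z) = -228 + 19*z (L(z) = (15 + 4)*(z - 12) = 19*(-12 + z) = -228 + 19*z)
f(F) = 225 - 18*F (f(F) = -3 + (F - (-228 + 19*F)) = -3 + (F + (228 - 19*F)) = -3 + (228 - 18*F) = 225 - 18*F)
(-2611647 - 2214119)*(p + f(-855)) = (-2611647 - 2214119)*(-455121 + (225 - 18*(-855))) = -4825766*(-455121 + (225 + 15390)) = -4825766*(-455121 + 15615) = -4825766*(-439506) = 2120953111596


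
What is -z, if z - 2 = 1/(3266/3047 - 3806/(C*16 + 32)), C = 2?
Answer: -11290354/5693929 ≈ -1.9829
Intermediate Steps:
z = 11290354/5693929 (z = 2 + 1/(3266/3047 - 3806/(2*16 + 32)) = 2 + 1/(3266*(1/3047) - 3806/(32 + 32)) = 2 + 1/(3266/3047 - 3806/64) = 2 + 1/(3266/3047 - 3806*1/64) = 2 + 1/(3266/3047 - 1903/32) = 2 + 1/(-5693929/97504) = 2 - 97504/5693929 = 11290354/5693929 ≈ 1.9829)
-z = -1*11290354/5693929 = -11290354/5693929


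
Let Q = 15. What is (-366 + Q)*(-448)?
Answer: 157248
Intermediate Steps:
(-366 + Q)*(-448) = (-366 + 15)*(-448) = -351*(-448) = 157248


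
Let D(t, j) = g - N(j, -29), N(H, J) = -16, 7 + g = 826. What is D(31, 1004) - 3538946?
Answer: -3538111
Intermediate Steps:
g = 819 (g = -7 + 826 = 819)
D(t, j) = 835 (D(t, j) = 819 - 1*(-16) = 819 + 16 = 835)
D(31, 1004) - 3538946 = 835 - 3538946 = -3538111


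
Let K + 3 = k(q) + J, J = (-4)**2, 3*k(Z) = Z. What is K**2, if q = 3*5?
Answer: 324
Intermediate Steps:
q = 15
k(Z) = Z/3
J = 16
K = 18 (K = -3 + ((1/3)*15 + 16) = -3 + (5 + 16) = -3 + 21 = 18)
K**2 = 18**2 = 324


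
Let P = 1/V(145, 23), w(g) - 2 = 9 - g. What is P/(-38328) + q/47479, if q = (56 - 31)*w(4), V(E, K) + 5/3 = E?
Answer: 961346521/260834432720 ≈ 0.0036857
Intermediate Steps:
V(E, K) = -5/3 + E
w(g) = 11 - g (w(g) = 2 + (9 - g) = 11 - g)
P = 3/430 (P = 1/(-5/3 + 145) = 1/(430/3) = 3/430 ≈ 0.0069767)
q = 175 (q = (56 - 31)*(11 - 1*4) = 25*(11 - 4) = 25*7 = 175)
P/(-38328) + q/47479 = (3/430)/(-38328) + 175/47479 = (3/430)*(-1/38328) + 175*(1/47479) = -1/5493680 + 175/47479 = 961346521/260834432720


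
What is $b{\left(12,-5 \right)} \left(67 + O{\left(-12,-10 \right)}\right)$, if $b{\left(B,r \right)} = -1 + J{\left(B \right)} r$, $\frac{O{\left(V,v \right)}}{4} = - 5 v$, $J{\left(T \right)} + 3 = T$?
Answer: $-12282$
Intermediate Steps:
$J{\left(T \right)} = -3 + T$
$O{\left(V,v \right)} = - 20 v$ ($O{\left(V,v \right)} = 4 \left(- 5 v\right) = - 20 v$)
$b{\left(B,r \right)} = -1 + r \left(-3 + B\right)$ ($b{\left(B,r \right)} = -1 + \left(-3 + B\right) r = -1 + r \left(-3 + B\right)$)
$b{\left(12,-5 \right)} \left(67 + O{\left(-12,-10 \right)}\right) = \left(-1 - 5 \left(-3 + 12\right)\right) \left(67 - -200\right) = \left(-1 - 45\right) \left(67 + 200\right) = \left(-1 - 45\right) 267 = \left(-46\right) 267 = -12282$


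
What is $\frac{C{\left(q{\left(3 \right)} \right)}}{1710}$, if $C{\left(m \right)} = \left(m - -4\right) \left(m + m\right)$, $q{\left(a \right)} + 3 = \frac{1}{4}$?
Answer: $- \frac{11}{2736} \approx -0.0040205$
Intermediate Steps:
$q{\left(a \right)} = - \frac{11}{4}$ ($q{\left(a \right)} = -3 + \frac{1}{4} = - \frac{11}{4}$)
$C{\left(m \right)} = 2 m \left(4 + m\right)$ ($C{\left(m \right)} = \left(m + 4\right) 2 m = \left(4 + m\right) 2 m = 2 m \left(4 + m\right)$)
$\frac{C{\left(q{\left(3 \right)} \right)}}{1710} = \frac{2 \left(- \frac{11}{4}\right) \left(4 - \frac{11}{4}\right)}{1710} = 2 \left(- \frac{11}{4}\right) \frac{5}{4} \cdot \frac{1}{1710} = \left(- \frac{55}{8}\right) \frac{1}{1710} = - \frac{11}{2736}$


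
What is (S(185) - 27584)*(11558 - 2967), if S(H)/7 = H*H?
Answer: 1821214681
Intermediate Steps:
S(H) = 7*H**2 (S(H) = 7*(H*H) = 7*H**2)
(S(185) - 27584)*(11558 - 2967) = (7*185**2 - 27584)*(11558 - 2967) = (7*34225 - 27584)*8591 = (239575 - 27584)*8591 = 211991*8591 = 1821214681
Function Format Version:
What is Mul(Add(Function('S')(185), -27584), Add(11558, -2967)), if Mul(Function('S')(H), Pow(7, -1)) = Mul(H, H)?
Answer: 1821214681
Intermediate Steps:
Function('S')(H) = Mul(7, Pow(H, 2)) (Function('S')(H) = Mul(7, Mul(H, H)) = Mul(7, Pow(H, 2)))
Mul(Add(Function('S')(185), -27584), Add(11558, -2967)) = Mul(Add(Mul(7, Pow(185, 2)), -27584), Add(11558, -2967)) = Mul(Add(Mul(7, 34225), -27584), 8591) = Mul(Add(239575, -27584), 8591) = Mul(211991, 8591) = 1821214681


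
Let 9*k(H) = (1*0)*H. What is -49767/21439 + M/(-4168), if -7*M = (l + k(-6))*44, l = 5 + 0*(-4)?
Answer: -361821353/156376066 ≈ -2.3138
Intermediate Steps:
k(H) = 0 (k(H) = ((1*0)*H)/9 = (0*H)/9 = (⅑)*0 = 0)
l = 5 (l = 5 + 0 = 5)
M = -220/7 (M = -(5 + 0)*44/7 = -5*44/7 = -⅐*220 = -220/7 ≈ -31.429)
-49767/21439 + M/(-4168) = -49767/21439 - 220/7/(-4168) = -49767*1/21439 - 220/7*(-1/4168) = -49767/21439 + 55/7294 = -361821353/156376066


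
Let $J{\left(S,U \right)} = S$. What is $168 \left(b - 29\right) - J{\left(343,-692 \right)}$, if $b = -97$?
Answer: $-21511$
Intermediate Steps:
$168 \left(b - 29\right) - J{\left(343,-692 \right)} = 168 \left(-97 - 29\right) - 343 = 168 \left(-126\right) - 343 = -21168 - 343 = -21511$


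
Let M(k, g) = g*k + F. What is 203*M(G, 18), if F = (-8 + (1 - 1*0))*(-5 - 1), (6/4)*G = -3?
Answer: 1218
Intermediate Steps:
G = -2 (G = (⅔)*(-3) = -2)
F = 42 (F = (-8 + (1 + 0))*(-6) = (-8 + 1)*(-6) = -7*(-6) = 42)
M(k, g) = 42 + g*k (M(k, g) = g*k + 42 = 42 + g*k)
203*M(G, 18) = 203*(42 + 18*(-2)) = 203*(42 - 36) = 203*6 = 1218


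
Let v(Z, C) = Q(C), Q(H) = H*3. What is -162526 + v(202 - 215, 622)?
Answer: -160660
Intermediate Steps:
Q(H) = 3*H
v(Z, C) = 3*C
-162526 + v(202 - 215, 622) = -162526 + 3*622 = -162526 + 1866 = -160660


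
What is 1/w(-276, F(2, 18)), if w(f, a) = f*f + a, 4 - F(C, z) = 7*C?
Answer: 1/76166 ≈ 1.3129e-5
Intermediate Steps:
F(C, z) = 4 - 7*C
w(f, a) = a + f**2 (w(f, a) = f**2 + a = a + f**2)
1/w(-276, F(2, 18)) = 1/((4 - 7*2) + (-276)**2) = 1/((4 - 14) + 76176) = 1/(-10 + 76176) = 1/76166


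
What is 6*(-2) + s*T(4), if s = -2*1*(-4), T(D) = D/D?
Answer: -4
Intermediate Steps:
T(D) = 1
s = 8 (s = -2*(-4) = 8)
6*(-2) + s*T(4) = 6*(-2) + 8*1 = -12 + 8 = -4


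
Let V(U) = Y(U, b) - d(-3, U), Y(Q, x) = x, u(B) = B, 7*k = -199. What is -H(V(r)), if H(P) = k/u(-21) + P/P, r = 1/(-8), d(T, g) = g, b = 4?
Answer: -346/147 ≈ -2.3537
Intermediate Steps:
k = -199/7 (k = (1/7)*(-199) = -199/7 ≈ -28.429)
r = -1/8 ≈ -0.12500
V(U) = 4 - U
H(P) = 346/147 (H(P) = -199/7/(-21) + P/P = -199/7*(-1/21) + 1 = 199/147 + 1 = 346/147)
-H(V(r)) = -1*346/147 = -346/147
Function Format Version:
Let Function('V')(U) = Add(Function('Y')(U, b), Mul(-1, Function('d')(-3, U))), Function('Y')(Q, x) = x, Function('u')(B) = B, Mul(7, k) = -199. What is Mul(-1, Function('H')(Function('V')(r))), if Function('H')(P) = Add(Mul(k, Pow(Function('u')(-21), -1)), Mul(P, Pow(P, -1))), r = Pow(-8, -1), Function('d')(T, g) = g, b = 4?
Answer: Rational(-346, 147) ≈ -2.3537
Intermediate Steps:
k = Rational(-199, 7) (k = Mul(Rational(1, 7), -199) = Rational(-199, 7) ≈ -28.429)
r = Rational(-1, 8) ≈ -0.12500
Function('V')(U) = Add(4, Mul(-1, U))
Function('H')(P) = Rational(346, 147) (Function('H')(P) = Add(Mul(Rational(-199, 7), Pow(-21, -1)), Mul(P, Pow(P, -1))) = Add(Mul(Rational(-199, 7), Rational(-1, 21)), 1) = Add(Rational(199, 147), 1) = Rational(346, 147))
Mul(-1, Function('H')(Function('V')(r))) = Mul(-1, Rational(346, 147)) = Rational(-346, 147)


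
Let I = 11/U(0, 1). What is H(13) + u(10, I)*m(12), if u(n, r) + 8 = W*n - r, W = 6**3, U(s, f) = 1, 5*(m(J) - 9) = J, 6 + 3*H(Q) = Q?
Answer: 366146/15 ≈ 24410.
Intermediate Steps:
H(Q) = -2 + Q/3
m(J) = 9 + J/5
I = 11 (I = 11/1 = 11*1 = 11)
W = 216
u(n, r) = -8 - r + 216*n (u(n, r) = -8 + (216*n - r) = -8 + (-r + 216*n) = -8 - r + 216*n)
H(13) + u(10, I)*m(12) = (-2 + (1/3)*13) + (-8 - 1*11 + 216*10)*(9 + (1/5)*12) = (-2 + 13/3) + (-8 - 11 + 2160)*(9 + 12/5) = 7/3 + 2141*(57/5) = 7/3 + 122037/5 = 366146/15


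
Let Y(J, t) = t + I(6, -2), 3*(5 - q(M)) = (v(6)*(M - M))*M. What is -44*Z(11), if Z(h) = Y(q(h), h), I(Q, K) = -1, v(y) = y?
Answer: -440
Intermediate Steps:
q(M) = 5 (q(M) = 5 - 6*(M - M)*M/3 = 5 - 6*0*M/3 = 5 - 0*M = 5 - ⅓*0 = 5 + 0 = 5)
Y(J, t) = -1 + t (Y(J, t) = t - 1 = -1 + t)
Z(h) = -1 + h
-44*Z(11) = -44*(-1 + 11) = -44*10 = -440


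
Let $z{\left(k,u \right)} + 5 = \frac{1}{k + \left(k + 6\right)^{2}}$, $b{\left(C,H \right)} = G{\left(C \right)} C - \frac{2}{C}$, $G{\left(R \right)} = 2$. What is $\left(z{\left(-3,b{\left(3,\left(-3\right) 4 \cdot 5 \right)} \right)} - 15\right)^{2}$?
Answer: $\frac{14161}{36} \approx 393.36$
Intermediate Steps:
$b{\left(C,H \right)} = - \frac{2}{C} + 2 C$ ($b{\left(C,H \right)} = 2 C - \frac{2}{C} = - \frac{2}{C} + 2 C$)
$z{\left(k,u \right)} = -5 + \frac{1}{k + \left(6 + k\right)^{2}}$ ($z{\left(k,u \right)} = -5 + \frac{1}{k + \left(k + 6\right)^{2}} = -5 + \frac{1}{k + \left(6 + k\right)^{2}}$)
$\left(z{\left(-3,b{\left(3,\left(-3\right) 4 \cdot 5 \right)} \right)} - 15\right)^{2} = \left(\frac{1 - -15 - 5 \left(6 - 3\right)^{2}}{-3 + \left(6 - 3\right)^{2}} - 15\right)^{2} = \left(\frac{1 + 15 - 5 \cdot 3^{2}}{-3 + 3^{2}} - 15\right)^{2} = \left(\frac{1 + 15 - 45}{-3 + 9} - 15\right)^{2} = \left(\frac{1 + 15 - 45}{6} - 15\right)^{2} = \left(\frac{1}{6} \left(-29\right) - 15\right)^{2} = \left(- \frac{29}{6} - 15\right)^{2} = \left(- \frac{119}{6}\right)^{2} = \frac{14161}{36}$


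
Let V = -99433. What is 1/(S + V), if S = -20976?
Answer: -1/120409 ≈ -8.3050e-6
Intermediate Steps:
1/(S + V) = 1/(-20976 - 99433) = 1/(-120409) = -1/120409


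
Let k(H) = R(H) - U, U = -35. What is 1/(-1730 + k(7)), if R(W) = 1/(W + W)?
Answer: -14/23729 ≈ -0.00059000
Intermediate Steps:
R(W) = 1/(2*W)
k(H) = 35 + 1/(2*H) (k(H) = 1/(2*H) - 1*(-35) = 1/(2*H) + 35 = 35 + 1/(2*H))
1/(-1730 + k(7)) = 1/(-1730 + (35 + (½)/7)) = 1/(-1730 + (35 + (½)*(⅐))) = 1/(-1730 + (35 + 1/14)) = 1/(-1730 + 491/14) = 1/(-23729/14) = -14/23729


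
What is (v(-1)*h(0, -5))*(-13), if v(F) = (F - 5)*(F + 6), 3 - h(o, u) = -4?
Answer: 2730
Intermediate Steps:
h(o, u) = 7 (h(o, u) = 3 - 1*(-4) = 3 + 4 = 7)
v(F) = (-5 + F)*(6 + F)
(v(-1)*h(0, -5))*(-13) = ((-30 - 1 + (-1)²)*7)*(-13) = ((-30 - 1 + 1)*7)*(-13) = -30*7*(-13) = -210*(-13) = 2730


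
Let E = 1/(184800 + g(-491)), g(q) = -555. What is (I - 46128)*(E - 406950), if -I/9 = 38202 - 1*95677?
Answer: -11775298878227701/61415 ≈ -1.9173e+11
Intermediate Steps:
I = 517275 (I = -9*(38202 - 1*95677) = -9*(38202 - 95677) = -9*(-57475) = 517275)
E = 1/184245 (E = 1/(184800 - 555) = 1/184245 ≈ 5.4276e-6)
(I - 46128)*(E - 406950) = (517275 - 46128)*(1/184245 - 406950) = 471147*(-74978502749/184245) = -11775298878227701/61415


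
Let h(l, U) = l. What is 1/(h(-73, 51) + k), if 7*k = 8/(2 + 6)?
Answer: -7/510 ≈ -0.013725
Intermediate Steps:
k = 1/7 (k = (8/(2 + 6))/7 = (8/8)/7 = (8*(1/8))/7 = (1/7)*1 = 1/7 ≈ 0.14286)
1/(h(-73, 51) + k) = 1/(-73 + 1/7) = 1/(-510/7) = -7/510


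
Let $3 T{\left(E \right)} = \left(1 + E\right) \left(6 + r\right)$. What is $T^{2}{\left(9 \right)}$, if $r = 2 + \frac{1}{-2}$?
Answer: $625$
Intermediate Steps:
$r = \frac{3}{2}$ ($r = 2 - \frac{1}{2} = \frac{3}{2} \approx 1.5$)
$T{\left(E \right)} = \frac{5}{2} + \frac{5 E}{2}$ ($T{\left(E \right)} = \frac{\left(1 + E\right) \left(6 + \frac{3}{2}\right)}{3} = \frac{\left(1 + E\right) \frac{15}{2}}{3} = \frac{\frac{15}{2} + \frac{15 E}{2}}{3} = \frac{5}{2} + \frac{5 E}{2}$)
$T^{2}{\left(9 \right)} = \left(\frac{5}{2} + \frac{5}{2} \cdot 9\right)^{2} = \left(\frac{5}{2} + \frac{45}{2}\right)^{2} = 25^{2} = 625$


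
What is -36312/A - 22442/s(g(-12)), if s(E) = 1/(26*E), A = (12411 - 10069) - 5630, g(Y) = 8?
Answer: -639505719/137 ≈ -4.6679e+6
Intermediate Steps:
A = -3288 (A = 2342 - 5630 = -3288)
s(E) = 1/(26*E)
-36312/A - 22442/s(g(-12)) = -36312/(-3288) - 22442/((1/26)/8) = -36312*(-1/3288) - 22442/((1/26)*(1/8)) = 1513/137 - 22442/1/208 = 1513/137 - 22442*208 = 1513/137 - 4667936 = -639505719/137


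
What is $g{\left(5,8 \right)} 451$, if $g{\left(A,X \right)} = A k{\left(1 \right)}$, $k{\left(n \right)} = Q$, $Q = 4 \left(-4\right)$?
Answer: $-36080$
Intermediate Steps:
$Q = -16$
$k{\left(n \right)} = -16$
$g{\left(A,X \right)} = - 16 A$ ($g{\left(A,X \right)} = A \left(-16\right) = - 16 A$)
$g{\left(5,8 \right)} 451 = \left(-16\right) 5 \cdot 451 = \left(-80\right) 451 = -36080$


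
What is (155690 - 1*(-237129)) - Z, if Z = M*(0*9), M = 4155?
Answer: 392819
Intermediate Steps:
Z = 0 (Z = 4155*(0*9) = 4155*0 = 0)
(155690 - 1*(-237129)) - Z = (155690 - 1*(-237129)) - 1*0 = (155690 + 237129) + 0 = 392819 + 0 = 392819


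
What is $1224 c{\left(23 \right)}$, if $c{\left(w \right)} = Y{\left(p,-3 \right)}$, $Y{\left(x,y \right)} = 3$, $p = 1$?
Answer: $3672$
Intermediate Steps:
$c{\left(w \right)} = 3$
$1224 c{\left(23 \right)} = 1224 \cdot 3 = 3672$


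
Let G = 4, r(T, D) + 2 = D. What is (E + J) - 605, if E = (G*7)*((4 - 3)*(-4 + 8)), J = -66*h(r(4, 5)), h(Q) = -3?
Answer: -295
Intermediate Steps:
r(T, D) = -2 + D
J = 198 (J = -66*(-3) = 198)
E = 112 (E = (4*7)*((4 - 3)*(-4 + 8)) = 28*(1*4) = 28*4 = 112)
(E + J) - 605 = (112 + 198) - 605 = 310 - 605 = -295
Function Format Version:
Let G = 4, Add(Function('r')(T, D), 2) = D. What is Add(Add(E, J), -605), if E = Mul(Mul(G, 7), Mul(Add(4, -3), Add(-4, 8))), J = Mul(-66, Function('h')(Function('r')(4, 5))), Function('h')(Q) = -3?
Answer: -295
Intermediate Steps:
Function('r')(T, D) = Add(-2, D)
J = 198 (J = Mul(-66, -3) = 198)
E = 112 (E = Mul(Mul(4, 7), Mul(Add(4, -3), Add(-4, 8))) = Mul(28, Mul(1, 4)) = Mul(28, 4) = 112)
Add(Add(E, J), -605) = Add(Add(112, 198), -605) = Add(310, -605) = -295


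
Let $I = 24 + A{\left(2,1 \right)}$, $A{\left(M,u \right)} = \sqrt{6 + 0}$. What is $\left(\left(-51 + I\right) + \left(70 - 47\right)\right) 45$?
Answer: $-180 + 45 \sqrt{6} \approx -69.773$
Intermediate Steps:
$A{\left(M,u \right)} = \sqrt{6}$
$I = 24 + \sqrt{6} \approx 26.449$
$\left(\left(-51 + I\right) + \left(70 - 47\right)\right) 45 = \left(\left(-51 + \left(24 + \sqrt{6}\right)\right) + \left(70 - 47\right)\right) 45 = \left(\left(-27 + \sqrt{6}\right) + \left(70 - 47\right)\right) 45 = \left(\left(-27 + \sqrt{6}\right) + 23\right) 45 = \left(-4 + \sqrt{6}\right) 45 = -180 + 45 \sqrt{6}$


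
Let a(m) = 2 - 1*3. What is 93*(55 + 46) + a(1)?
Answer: 9392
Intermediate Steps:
a(m) = -1 (a(m) = 2 - 3 = -1)
93*(55 + 46) + a(1) = 93*(55 + 46) - 1 = 93*101 - 1 = 9393 - 1 = 9392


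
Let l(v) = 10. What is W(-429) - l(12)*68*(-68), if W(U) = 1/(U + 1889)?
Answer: 67510401/1460 ≈ 46240.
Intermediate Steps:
W(U) = 1/(1889 + U)
W(-429) - l(12)*68*(-68) = 1/(1889 - 429) - 10*68*(-68) = 1/1460 - 680*(-68) = 1/1460 - 1*(-46240) = 1/1460 + 46240 = 67510401/1460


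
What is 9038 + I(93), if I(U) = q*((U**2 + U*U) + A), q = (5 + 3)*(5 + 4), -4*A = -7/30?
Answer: 6272491/5 ≈ 1.2545e+6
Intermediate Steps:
A = 7/120 (A = -(-7)/(4*30) = -1/4*(-7/30) = 7/120 ≈ 0.058333)
q = 72 (q = 8*9 = 72)
I(U) = 21/5 + 144*U**2 (I(U) = 72*((U**2 + U*U) + 7/120) = 72*((U**2 + U**2) + 7/120) = 72*(2*U**2 + 7/120) = 72*(7/120 + 2*U**2) = 21/5 + 144*U**2)
9038 + I(93) = 9038 + (21/5 + 144*93**2) = 9038 + (21/5 + 144*8649) = 9038 + (21/5 + 1245456) = 9038 + 6227301/5 = 6272491/5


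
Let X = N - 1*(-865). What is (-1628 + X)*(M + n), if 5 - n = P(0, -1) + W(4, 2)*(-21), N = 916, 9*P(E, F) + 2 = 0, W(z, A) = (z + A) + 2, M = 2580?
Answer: 421243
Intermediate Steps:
W(z, A) = 2 + A + z (W(z, A) = (A + z) + 2 = 2 + A + z)
P(E, F) = -2/9 (P(E, F) = -2/9 + (⅑)*0 = -2/9 + 0 = -2/9)
n = 1559/9 (n = 5 - (-2/9 + (2 + 2 + 4)*(-21)) = 5 - (-2/9 + 8*(-21)) = 5 - (-2/9 - 168) = 5 - 1*(-1514/9) = 5 + 1514/9 = 1559/9 ≈ 173.22)
X = 1781 (X = 916 - 1*(-865) = 916 + 865 = 1781)
(-1628 + X)*(M + n) = (-1628 + 1781)*(2580 + 1559/9) = 153*(24779/9) = 421243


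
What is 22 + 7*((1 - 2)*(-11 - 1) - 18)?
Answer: -20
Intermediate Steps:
22 + 7*((1 - 2)*(-11 - 1) - 18) = 22 + 7*(-1*(-12) - 18) = 22 + 7*(12 - 18) = 22 + 7*(-6) = 22 - 42 = -20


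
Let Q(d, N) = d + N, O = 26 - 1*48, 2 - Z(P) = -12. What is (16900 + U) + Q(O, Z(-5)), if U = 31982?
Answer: 48874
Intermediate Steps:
Z(P) = 14 (Z(P) = 2 - 1*(-12) = 2 + 12 = 14)
O = -22 (O = 26 - 48 = -22)
Q(d, N) = N + d
(16900 + U) + Q(O, Z(-5)) = (16900 + 31982) + (14 - 22) = 48882 - 8 = 48874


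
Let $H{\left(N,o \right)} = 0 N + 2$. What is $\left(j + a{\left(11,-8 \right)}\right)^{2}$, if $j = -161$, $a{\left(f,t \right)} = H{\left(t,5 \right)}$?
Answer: $25281$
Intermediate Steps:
$H{\left(N,o \right)} = 2$ ($H{\left(N,o \right)} = 0 + 2 = 2$)
$a{\left(f,t \right)} = 2$
$\left(j + a{\left(11,-8 \right)}\right)^{2} = \left(-161 + 2\right)^{2} = \left(-159\right)^{2} = 25281$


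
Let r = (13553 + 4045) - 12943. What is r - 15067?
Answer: -10412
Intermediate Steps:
r = 4655 (r = 17598 - 12943 = 4655)
r - 15067 = 4655 - 15067 = -10412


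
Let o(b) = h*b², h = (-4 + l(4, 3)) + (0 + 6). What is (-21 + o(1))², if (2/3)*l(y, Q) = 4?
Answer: 169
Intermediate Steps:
l(y, Q) = 6 (l(y, Q) = (3/2)*4 = 6)
h = 8 (h = (-4 + 6) + (0 + 6) = 2 + 6 = 8)
o(b) = 8*b²
(-21 + o(1))² = (-21 + 8*1²)² = (-21 + 8*1)² = (-21 + 8)² = (-13)² = 169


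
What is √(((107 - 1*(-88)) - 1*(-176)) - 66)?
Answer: √305 ≈ 17.464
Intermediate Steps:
√(((107 - 1*(-88)) - 1*(-176)) - 66) = √(((107 + 88) + 176) - 66) = √((195 + 176) - 66) = √(371 - 66) = √305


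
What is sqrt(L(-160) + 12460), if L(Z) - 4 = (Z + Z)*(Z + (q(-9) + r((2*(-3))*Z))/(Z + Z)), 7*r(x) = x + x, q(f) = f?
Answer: sqrt(3132535)/7 ≈ 252.84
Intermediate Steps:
r(x) = 2*x/7 (r(x) = (x + x)/7 = (2*x)/7 = 2*x/7)
L(Z) = 4 + 2*Z*(Z + (-9 - 12*Z/7)/(2*Z)) (L(Z) = 4 + (Z + Z)*(Z + (-9 + 2*((2*(-3))*Z)/7)/(Z + Z)) = 4 + (2*Z)*(Z + (-9 + 2*(-6*Z)/7)/((2*Z))) = 4 + (2*Z)*(Z + (-9 - 12*Z/7)*(1/(2*Z))) = 4 + (2*Z)*(Z + (-9 - 12*Z/7)/(2*Z)) = 4 + 2*Z*(Z + (-9 - 12*Z/7)/(2*Z)))
sqrt(L(-160) + 12460) = sqrt((-5 + 2*(-160)**2 - 12/7*(-160)) + 12460) = sqrt((-5 + 2*25600 + 1920/7) + 12460) = sqrt((-5 + 51200 + 1920/7) + 12460) = sqrt(360285/7 + 12460) = sqrt(447505/7) = sqrt(3132535)/7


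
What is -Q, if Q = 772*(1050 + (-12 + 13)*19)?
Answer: -825268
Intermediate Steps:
Q = 825268 (Q = 772*(1050 + 1*19) = 772*(1050 + 19) = 772*1069 = 825268)
-Q = -1*825268 = -825268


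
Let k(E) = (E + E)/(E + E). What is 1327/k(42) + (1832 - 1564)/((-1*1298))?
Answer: 861089/649 ≈ 1326.8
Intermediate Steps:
k(E) = 1 (k(E) = (2*E)/((2*E)) = (2*E)*(1/(2*E)) = 1)
1327/k(42) + (1832 - 1564)/((-1*1298)) = 1327/1 + (1832 - 1564)/((-1*1298)) = 1327*1 + 268/(-1298) = 1327 + 268*(-1/1298) = 1327 - 134/649 = 861089/649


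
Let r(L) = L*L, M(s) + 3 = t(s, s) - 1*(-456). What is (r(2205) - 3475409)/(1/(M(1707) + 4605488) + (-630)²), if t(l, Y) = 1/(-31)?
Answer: 197986814668720/56671037073031 ≈ 3.4936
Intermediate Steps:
t(l, Y) = -1/31
M(s) = 14042/31 (M(s) = -3 + (-1/31 - 1*(-456)) = -3 + (-1/31 + 456) = -3 + 14135/31 = 14042/31)
r(L) = L²
(r(2205) - 3475409)/(1/(M(1707) + 4605488) + (-630)²) = (2205² - 3475409)/(1/(14042/31 + 4605488) + (-630)²) = (4862025 - 3475409)/(1/(142784170/31) + 396900) = 1386616/(31/142784170 + 396900) = 1386616/(56671037073031/142784170) = 1386616*(142784170/56671037073031) = 197986814668720/56671037073031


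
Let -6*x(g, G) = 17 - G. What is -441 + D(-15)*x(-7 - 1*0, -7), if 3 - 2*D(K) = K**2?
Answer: 3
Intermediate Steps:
D(K) = 3/2 - K**2/2
x(g, G) = -17/6 + G/6 (x(g, G) = -(17 - G)/6 = -17/6 + G/6)
-441 + D(-15)*x(-7 - 1*0, -7) = -441 + (3/2 - 1/2*(-15)**2)*(-17/6 + (1/6)*(-7)) = -441 + (3/2 - 1/2*225)*(-17/6 - 7/6) = -441 + (3/2 - 225/2)*(-4) = -441 - 111*(-4) = -441 + 444 = 3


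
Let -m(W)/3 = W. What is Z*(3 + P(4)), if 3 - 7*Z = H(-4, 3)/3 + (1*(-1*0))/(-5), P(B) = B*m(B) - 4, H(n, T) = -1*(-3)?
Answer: -14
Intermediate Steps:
H(n, T) = 3
m(W) = -3*W
P(B) = -4 - 3*B**2 (P(B) = B*(-3*B) - 4 = -3*B**2 - 4 = -4 - 3*B**2)
Z = 2/7 (Z = 3/7 - (3/3 + (1*(-1*0))/(-5))/7 = 3/7 - (3*(1/3) + (1*0)*(-1/5))/7 = 3/7 - (1 + 0*(-1/5))/7 = 3/7 - (1 + 0)/7 = 3/7 - 1/7*1 = 3/7 - 1/7 = 2/7 ≈ 0.28571)
Z*(3 + P(4)) = 2*(3 + (-4 - 3*4**2))/7 = 2*(3 + (-4 - 3*16))/7 = 2*(3 + (-4 - 48))/7 = 2*(3 - 52)/7 = (2/7)*(-49) = -14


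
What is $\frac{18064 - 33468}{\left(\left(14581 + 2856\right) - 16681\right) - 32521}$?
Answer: $\frac{15404}{31765} \approx 0.48494$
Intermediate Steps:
$\frac{18064 - 33468}{\left(\left(14581 + 2856\right) - 16681\right) - 32521} = - \frac{15404}{\left(17437 - 16681\right) - 32521} = - \frac{15404}{756 - 32521} = - \frac{15404}{-31765} = \left(-15404\right) \left(- \frac{1}{31765}\right) = \frac{15404}{31765}$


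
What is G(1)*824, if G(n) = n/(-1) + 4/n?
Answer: 2472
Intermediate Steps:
G(n) = -n + 4/n (G(n) = n*(-1) + 4/n = -n + 4/n)
G(1)*824 = (-1*1 + 4/1)*824 = (-1 + 4*1)*824 = (-1 + 4)*824 = 3*824 = 2472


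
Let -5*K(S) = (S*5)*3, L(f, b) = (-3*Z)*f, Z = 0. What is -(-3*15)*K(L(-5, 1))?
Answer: 0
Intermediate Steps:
L(f, b) = 0 (L(f, b) = (-3*0)*f = 0*f = 0)
K(S) = -3*S (K(S) = -S*5*3/5 = -5*S*3/5 = -3*S)
-(-3*15)*K(L(-5, 1)) = -(-3*15)*(-3*0) = -(-45)*0 = -1*0 = 0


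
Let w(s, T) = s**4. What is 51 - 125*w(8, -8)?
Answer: -511949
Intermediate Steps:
51 - 125*w(8, -8) = 51 - 125*8**4 = 51 - 125*4096 = 51 - 512000 = -511949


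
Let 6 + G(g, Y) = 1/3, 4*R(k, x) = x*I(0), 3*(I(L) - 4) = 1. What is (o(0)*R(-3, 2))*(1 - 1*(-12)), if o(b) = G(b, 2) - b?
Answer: -2873/18 ≈ -159.61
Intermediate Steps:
I(L) = 13/3 (I(L) = 4 + (1/3)*1 = 4 + 1/3 = 13/3)
R(k, x) = 13*x/12 (R(k, x) = (x*(13/3))/4 = (13*x/3)/4 = 13*x/12)
G(g, Y) = -17/3 (G(g, Y) = -6 + 1/3 = -17/3)
o(b) = -17/3 - b
(o(0)*R(-3, 2))*(1 - 1*(-12)) = ((-17/3 - 1*0)*((13/12)*2))*(1 - 1*(-12)) = ((-17/3 + 0)*(13/6))*(1 + 12) = -17/3*13/6*13 = -221/18*13 = -2873/18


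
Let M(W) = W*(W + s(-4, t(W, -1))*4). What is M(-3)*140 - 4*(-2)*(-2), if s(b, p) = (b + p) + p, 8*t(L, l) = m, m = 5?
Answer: 5864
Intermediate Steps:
t(L, l) = 5/8 (t(L, l) = (1/8)*5 = 5/8)
s(b, p) = b + 2*p
M(W) = W*(-11 + W) (M(W) = W*(W + (-4 + 2*(5/8))*4) = W*(W + (-4 + 5/4)*4) = W*(W - 11/4*4) = W*(W - 11) = W*(-11 + W))
M(-3)*140 - 4*(-2)*(-2) = -3*(-11 - 3)*140 - 4*(-2)*(-2) = -3*(-14)*140 + 8*(-2) = 42*140 - 16 = 5880 - 16 = 5864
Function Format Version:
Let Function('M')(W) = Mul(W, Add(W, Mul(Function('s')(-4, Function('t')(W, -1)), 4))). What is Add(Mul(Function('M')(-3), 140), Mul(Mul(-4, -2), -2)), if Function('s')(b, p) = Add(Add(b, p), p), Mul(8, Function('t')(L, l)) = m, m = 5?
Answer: 5864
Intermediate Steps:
Function('t')(L, l) = Rational(5, 8) (Function('t')(L, l) = Mul(Rational(1, 8), 5) = Rational(5, 8))
Function('s')(b, p) = Add(b, Mul(2, p))
Function('M')(W) = Mul(W, Add(-11, W)) (Function('M')(W) = Mul(W, Add(W, Mul(Add(-4, Mul(2, Rational(5, 8))), 4))) = Mul(W, Add(W, Mul(Add(-4, Rational(5, 4)), 4))) = Mul(W, Add(W, Mul(Rational(-11, 4), 4))) = Mul(W, Add(W, -11)) = Mul(W, Add(-11, W)))
Add(Mul(Function('M')(-3), 140), Mul(Mul(-4, -2), -2)) = Add(Mul(Mul(-3, Add(-11, -3)), 140), Mul(Mul(-4, -2), -2)) = Add(Mul(Mul(-3, -14), 140), Mul(8, -2)) = Add(Mul(42, 140), -16) = Add(5880, -16) = 5864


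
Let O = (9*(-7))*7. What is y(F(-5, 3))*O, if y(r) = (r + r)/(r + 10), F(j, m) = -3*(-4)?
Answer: -5292/11 ≈ -481.09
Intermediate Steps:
F(j, m) = 12
y(r) = 2*r/(10 + r) (y(r) = (2*r)/(10 + r) = 2*r/(10 + r))
O = -441 (O = -63*7 = -441)
y(F(-5, 3))*O = (2*12/(10 + 12))*(-441) = (2*12/22)*(-441) = (2*12*(1/22))*(-441) = (12/11)*(-441) = -5292/11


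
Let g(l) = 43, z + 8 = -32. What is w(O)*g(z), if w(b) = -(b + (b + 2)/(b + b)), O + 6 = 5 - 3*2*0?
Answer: 129/2 ≈ 64.500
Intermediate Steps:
z = -40 (z = -8 - 32 = -40)
O = -1 (O = -6 + (5 - 3*2*0) = -6 + (5 - 6*0) = -6 + (5 + 0) = -6 + 5 = -1)
w(b) = -b - (2 + b)/(2*b) (w(b) = -(b + (2 + b)/((2*b))) = -(b + (1/(2*b))*(2 + b)) = -(b + (2 + b)/(2*b)) = -b - (2 + b)/(2*b))
w(O)*g(z) = (-½ - 1*(-1) - 1/(-1))*43 = (-½ + 1 - 1*(-1))*43 = (-½ + 1 + 1)*43 = (3/2)*43 = 129/2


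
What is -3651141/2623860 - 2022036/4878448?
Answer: -120403337959/66668565465 ≈ -1.8060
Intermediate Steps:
-3651141/2623860 - 2022036/4878448 = -3651141*1/2623860 - 2022036*1/4878448 = -1217047/874620 - 505509/1219612 = -120403337959/66668565465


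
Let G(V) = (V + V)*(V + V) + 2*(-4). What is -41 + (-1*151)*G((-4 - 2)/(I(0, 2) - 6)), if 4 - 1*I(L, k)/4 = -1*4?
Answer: 191787/169 ≈ 1134.8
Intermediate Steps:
I(L, k) = 32 (I(L, k) = 16 - (-4)*4 = 16 - 4*(-4) = 16 + 16 = 32)
G(V) = -8 + 4*V² (G(V) = (2*V)*(2*V) - 8 = 4*V² - 8 = -8 + 4*V²)
-41 + (-1*151)*G((-4 - 2)/(I(0, 2) - 6)) = -41 + (-1*151)*(-8 + 4*((-4 - 2)/(32 - 6))²) = -41 - 151*(-8 + 4*(-6/26)²) = -41 - 151*(-8 + 4*(-6*1/26)²) = -41 - 151*(-8 + 4*(-3/13)²) = -41 - 151*(-8 + 4*(9/169)) = -41 - 151*(-8 + 36/169) = -41 - 151*(-1316/169) = -41 + 198716/169 = 191787/169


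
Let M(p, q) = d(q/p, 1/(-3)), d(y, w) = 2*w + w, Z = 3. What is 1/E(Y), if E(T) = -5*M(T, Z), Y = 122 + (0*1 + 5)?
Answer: ⅕ ≈ 0.20000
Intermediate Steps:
d(y, w) = 3*w
M(p, q) = -1 (M(p, q) = 3/(-3) = 3*(-⅓) = -1)
Y = 127 (Y = 122 + (0 + 5) = 122 + 5 = 127)
E(T) = 5 (E(T) = -5*(-1) = 5)
1/E(Y) = 1/5 = ⅕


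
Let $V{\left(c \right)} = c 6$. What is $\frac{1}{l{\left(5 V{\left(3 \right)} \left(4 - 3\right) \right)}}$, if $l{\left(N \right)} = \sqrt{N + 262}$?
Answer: $\frac{\sqrt{22}}{88} \approx 0.0533$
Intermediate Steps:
$V{\left(c \right)} = 6 c$
$l{\left(N \right)} = \sqrt{262 + N}$
$\frac{1}{l{\left(5 V{\left(3 \right)} \left(4 - 3\right) \right)}} = \frac{1}{\sqrt{262 + 5 \cdot 6 \cdot 3 \left(4 - 3\right)}} = \frac{1}{\sqrt{262 + 5 \cdot 18 \cdot 1}} = \frac{1}{\sqrt{262 + 90 \cdot 1}} = \frac{1}{\sqrt{262 + 90}} = \frac{1}{\sqrt{352}} = \frac{1}{4 \sqrt{22}} = \frac{\sqrt{22}}{88}$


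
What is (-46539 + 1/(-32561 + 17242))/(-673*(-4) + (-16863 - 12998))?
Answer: 712930942/416201911 ≈ 1.7129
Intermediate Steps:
(-46539 + 1/(-32561 + 17242))/(-673*(-4) + (-16863 - 12998)) = (-46539 + 1/(-15319))/(2692 - 29861) = (-46539 - 1/15319)/(-27169) = -712930942/15319*(-1/27169) = 712930942/416201911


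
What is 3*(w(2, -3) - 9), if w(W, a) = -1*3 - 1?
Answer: -39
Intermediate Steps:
w(W, a) = -4 (w(W, a) = -3 - 1 = -4)
3*(w(2, -3) - 9) = 3*(-4 - 9) = 3*(-13) = -39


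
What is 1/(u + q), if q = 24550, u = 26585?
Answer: 1/51135 ≈ 1.9556e-5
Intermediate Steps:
1/(u + q) = 1/(26585 + 24550) = 1/51135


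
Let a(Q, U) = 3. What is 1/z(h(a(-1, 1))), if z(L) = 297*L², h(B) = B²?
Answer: 1/24057 ≈ 4.1568e-5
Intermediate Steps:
1/z(h(a(-1, 1))) = 1/(297*(3²)²) = 1/(297*9²) = 1/(297*81) = 1/24057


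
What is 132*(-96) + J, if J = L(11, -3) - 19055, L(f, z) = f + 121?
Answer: -31595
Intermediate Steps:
L(f, z) = 121 + f
J = -18923 (J = (121 + 11) - 19055 = 132 - 19055 = -18923)
132*(-96) + J = 132*(-96) - 18923 = -12672 - 18923 = -31595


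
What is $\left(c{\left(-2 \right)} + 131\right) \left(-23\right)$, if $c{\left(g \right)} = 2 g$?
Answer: $-2921$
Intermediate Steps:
$\left(c{\left(-2 \right)} + 131\right) \left(-23\right) = \left(2 \left(-2\right) + 131\right) \left(-23\right) = \left(-4 + 131\right) \left(-23\right) = 127 \left(-23\right) = -2921$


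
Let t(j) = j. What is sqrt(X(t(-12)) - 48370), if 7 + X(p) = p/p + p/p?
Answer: 15*I*sqrt(215) ≈ 219.94*I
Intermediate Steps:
X(p) = -5 (X(p) = -7 + (p/p + p/p) = -7 + (1 + 1) = -7 + 2 = -5)
sqrt(X(t(-12)) - 48370) = sqrt(-5 - 48370) = sqrt(-48375) = 15*I*sqrt(215)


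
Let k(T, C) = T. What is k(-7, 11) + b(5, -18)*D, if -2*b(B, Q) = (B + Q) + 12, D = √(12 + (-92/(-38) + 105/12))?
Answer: -7 + √33459/76 ≈ -4.5932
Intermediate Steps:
D = √33459/38 (D = √(12 + (-92*(-1/38) + 105*(1/12))) = √(12 + (46/19 + 35/4)) = √(12 + 849/76) = √(1761/76) = √33459/38 ≈ 4.8136)
b(B, Q) = -6 - B/2 - Q/2 (b(B, Q) = -((B + Q) + 12)/2 = -(12 + B + Q)/2 = -6 - B/2 - Q/2)
k(-7, 11) + b(5, -18)*D = -7 + (-6 - ½*5 - ½*(-18))*(√33459/38) = -7 + (-6 - 5/2 + 9)*(√33459/38) = -7 + (√33459/38)/2 = -7 + √33459/76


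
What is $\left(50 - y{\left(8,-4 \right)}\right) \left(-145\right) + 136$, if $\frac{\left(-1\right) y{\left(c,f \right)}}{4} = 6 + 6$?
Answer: $-14074$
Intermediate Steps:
$y{\left(c,f \right)} = -48$ ($y{\left(c,f \right)} = - 4 \left(6 + 6\right) = \left(-4\right) 12 = -48$)
$\left(50 - y{\left(8,-4 \right)}\right) \left(-145\right) + 136 = \left(50 - -48\right) \left(-145\right) + 136 = \left(50 + 48\right) \left(-145\right) + 136 = 98 \left(-145\right) + 136 = -14210 + 136 = -14074$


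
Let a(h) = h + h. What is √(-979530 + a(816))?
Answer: I*√977898 ≈ 988.89*I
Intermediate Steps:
a(h) = 2*h
√(-979530 + a(816)) = √(-979530 + 2*816) = √(-979530 + 1632) = √(-977898) = I*√977898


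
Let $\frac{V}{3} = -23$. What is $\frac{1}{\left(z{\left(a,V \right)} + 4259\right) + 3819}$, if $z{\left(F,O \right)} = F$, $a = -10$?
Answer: $\frac{1}{8068} \approx 0.00012395$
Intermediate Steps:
$V = -69$ ($V = 3 \left(-23\right) = -69$)
$\frac{1}{\left(z{\left(a,V \right)} + 4259\right) + 3819} = \frac{1}{\left(-10 + 4259\right) + 3819} = \frac{1}{4249 + 3819} = \frac{1}{8068}$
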